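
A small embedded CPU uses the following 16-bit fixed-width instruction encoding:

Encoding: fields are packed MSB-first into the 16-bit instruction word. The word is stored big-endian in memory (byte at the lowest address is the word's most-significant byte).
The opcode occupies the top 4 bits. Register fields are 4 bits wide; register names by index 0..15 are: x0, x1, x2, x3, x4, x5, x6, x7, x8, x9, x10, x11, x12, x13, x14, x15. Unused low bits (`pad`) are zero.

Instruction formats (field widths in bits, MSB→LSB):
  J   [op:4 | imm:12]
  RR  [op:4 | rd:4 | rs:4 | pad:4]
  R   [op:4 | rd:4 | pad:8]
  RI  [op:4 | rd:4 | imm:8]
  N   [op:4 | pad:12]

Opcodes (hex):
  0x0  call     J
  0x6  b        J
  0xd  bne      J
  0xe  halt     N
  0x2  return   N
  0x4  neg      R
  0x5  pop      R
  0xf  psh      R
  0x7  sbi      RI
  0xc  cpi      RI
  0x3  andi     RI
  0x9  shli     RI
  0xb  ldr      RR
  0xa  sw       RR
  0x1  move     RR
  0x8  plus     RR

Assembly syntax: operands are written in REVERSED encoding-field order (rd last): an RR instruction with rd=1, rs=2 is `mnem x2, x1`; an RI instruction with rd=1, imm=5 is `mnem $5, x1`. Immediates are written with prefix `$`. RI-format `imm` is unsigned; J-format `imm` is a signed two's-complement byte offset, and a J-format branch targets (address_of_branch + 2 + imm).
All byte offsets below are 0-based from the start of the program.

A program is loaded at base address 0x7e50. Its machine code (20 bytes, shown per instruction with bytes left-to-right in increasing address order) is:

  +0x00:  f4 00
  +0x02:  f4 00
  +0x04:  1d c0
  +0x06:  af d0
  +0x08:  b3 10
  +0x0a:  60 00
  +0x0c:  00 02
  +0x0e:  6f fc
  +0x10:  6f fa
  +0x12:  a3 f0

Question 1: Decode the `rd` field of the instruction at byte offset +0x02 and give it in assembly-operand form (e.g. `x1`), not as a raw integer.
x4

@+02  big-endian(f4 00) = 0xf400
  op=0xf400>>12=0xf ⇒ psh (R)
  rd@[11:8]=0x4 ⇒ x4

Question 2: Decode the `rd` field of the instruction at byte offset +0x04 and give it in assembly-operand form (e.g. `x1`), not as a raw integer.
+0x04: 1d c0 ⇒ word 0x1dc0 (big)
  op=0x1dc0>>12=0x1 ⇒ move (RR)
  rd: (w>>8)&0xf=0xd → x13
  rs: (w>>4)&0xf=0xc → x12

x13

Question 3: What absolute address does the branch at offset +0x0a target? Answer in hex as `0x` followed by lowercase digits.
@+0a  big-endian(60 00) = 0x6000
  opcode bits[15:12]=0x6: b/J
  imm@[11:0]=0x0 ⇒ $0
  target = base 0x7e50 + off 0x0a + 2 + imm 0 = 0x7e5c

0x7e5c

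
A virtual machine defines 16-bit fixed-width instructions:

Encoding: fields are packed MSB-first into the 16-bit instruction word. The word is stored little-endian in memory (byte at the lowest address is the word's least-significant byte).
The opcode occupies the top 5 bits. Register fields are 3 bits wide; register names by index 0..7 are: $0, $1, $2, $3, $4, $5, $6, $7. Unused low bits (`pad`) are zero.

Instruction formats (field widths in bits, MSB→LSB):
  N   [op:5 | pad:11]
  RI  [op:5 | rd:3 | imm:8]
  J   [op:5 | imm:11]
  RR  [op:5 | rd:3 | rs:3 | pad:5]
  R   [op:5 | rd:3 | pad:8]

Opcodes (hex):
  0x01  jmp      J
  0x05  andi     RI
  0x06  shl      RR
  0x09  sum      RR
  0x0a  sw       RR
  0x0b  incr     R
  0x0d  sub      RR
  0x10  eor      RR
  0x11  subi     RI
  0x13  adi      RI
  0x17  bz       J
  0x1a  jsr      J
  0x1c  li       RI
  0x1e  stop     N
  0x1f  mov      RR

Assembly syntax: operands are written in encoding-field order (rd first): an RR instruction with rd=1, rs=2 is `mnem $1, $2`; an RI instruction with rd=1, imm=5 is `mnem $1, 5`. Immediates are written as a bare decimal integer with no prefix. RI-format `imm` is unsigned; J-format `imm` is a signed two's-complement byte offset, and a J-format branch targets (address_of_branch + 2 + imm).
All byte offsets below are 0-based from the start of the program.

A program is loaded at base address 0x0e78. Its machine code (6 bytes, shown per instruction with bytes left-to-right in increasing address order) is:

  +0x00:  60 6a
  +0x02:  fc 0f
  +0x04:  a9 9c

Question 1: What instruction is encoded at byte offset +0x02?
[02] fc 0f → 0x0ffc
  top 5b → 0x1 → jmp [J]
  [10:0] imm=2044 (s11→-4) = -4

jmp -4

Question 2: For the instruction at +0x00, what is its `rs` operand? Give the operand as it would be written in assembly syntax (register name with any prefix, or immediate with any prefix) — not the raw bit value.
$3

+0x00: 60 6a ⇒ word 0x6a60 (little)
  op=0x6a60>>11=0xd ⇒ sub (RR)
  [10:8] rd=2 = $2
  [7:5] rs=3 = $3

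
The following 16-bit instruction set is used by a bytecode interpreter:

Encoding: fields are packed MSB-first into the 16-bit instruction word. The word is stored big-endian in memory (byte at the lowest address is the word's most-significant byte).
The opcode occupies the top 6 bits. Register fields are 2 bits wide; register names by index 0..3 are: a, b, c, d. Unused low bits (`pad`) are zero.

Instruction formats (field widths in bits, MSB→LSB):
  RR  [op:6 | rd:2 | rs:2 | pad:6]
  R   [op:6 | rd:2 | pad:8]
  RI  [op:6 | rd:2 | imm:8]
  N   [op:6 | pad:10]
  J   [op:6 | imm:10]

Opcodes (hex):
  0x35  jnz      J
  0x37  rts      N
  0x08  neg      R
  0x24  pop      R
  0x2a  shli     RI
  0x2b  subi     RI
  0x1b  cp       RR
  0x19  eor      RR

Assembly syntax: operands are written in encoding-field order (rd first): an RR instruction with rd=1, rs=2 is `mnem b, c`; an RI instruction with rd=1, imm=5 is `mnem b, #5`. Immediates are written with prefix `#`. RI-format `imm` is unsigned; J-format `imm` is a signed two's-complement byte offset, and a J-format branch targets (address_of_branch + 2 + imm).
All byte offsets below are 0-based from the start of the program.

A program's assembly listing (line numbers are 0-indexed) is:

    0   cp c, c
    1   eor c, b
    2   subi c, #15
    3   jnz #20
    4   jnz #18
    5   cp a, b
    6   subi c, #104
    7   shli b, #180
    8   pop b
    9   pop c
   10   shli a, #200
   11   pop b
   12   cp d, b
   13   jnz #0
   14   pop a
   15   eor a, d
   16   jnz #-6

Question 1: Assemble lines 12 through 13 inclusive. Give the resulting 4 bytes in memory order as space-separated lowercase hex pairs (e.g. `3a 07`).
6f 40 d4 00

line 12 (cp): pack op=0x1b:6|rd=3:2|rs=1:2|pad=0:6 = 0x6f40; big→ 6f 40
line 13 (jnz): pack op=0x35:6|imm=0:10 = 0xd400; big→ d4 00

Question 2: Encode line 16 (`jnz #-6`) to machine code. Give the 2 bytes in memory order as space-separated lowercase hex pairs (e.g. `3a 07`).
d7 fa

16. jnz fields op=0x35:6|imm=-6:10 → word d7fah → d7 fa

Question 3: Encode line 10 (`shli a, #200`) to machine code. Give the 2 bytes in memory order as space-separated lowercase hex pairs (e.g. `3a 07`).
a8 c8

L10: shli op=0x2a:6|rd=0:2|imm=200:8 ⇒ 0xa8c8 ⇒ big a8 c8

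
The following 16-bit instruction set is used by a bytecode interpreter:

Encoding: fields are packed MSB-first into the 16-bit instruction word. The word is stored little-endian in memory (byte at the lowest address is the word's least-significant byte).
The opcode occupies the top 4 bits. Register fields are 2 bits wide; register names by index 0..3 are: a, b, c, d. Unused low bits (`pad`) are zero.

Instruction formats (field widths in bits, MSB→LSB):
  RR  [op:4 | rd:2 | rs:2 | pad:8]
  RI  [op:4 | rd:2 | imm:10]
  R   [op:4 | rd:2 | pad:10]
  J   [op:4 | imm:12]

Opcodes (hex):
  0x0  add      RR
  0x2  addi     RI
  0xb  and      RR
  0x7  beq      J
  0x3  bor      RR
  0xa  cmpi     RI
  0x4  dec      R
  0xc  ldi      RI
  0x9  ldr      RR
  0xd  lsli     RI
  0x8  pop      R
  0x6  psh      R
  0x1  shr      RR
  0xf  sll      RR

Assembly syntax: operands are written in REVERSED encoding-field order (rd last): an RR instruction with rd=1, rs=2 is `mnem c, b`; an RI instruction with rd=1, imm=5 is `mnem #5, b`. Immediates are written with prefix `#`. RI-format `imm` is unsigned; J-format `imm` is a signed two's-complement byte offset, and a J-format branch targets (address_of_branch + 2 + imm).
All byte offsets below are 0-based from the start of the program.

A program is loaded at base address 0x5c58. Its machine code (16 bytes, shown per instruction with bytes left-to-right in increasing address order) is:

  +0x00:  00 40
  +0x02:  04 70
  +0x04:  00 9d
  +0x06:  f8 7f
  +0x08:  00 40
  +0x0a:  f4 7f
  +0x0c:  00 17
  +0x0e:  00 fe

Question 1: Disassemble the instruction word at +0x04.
@+04  little-endian(00 9d) = 0x9d00
  op=0x9d00>>12=0x9 ⇒ ldr (RR)
  rd: (w>>10)&0x3=0x3 → d
  rs: (w>>8)&0x3=0x1 → b

ldr b, d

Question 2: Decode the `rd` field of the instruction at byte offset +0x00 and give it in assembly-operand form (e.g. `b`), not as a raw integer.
+0x00: 00 40 ⇒ word 0x4000 (little)
  opcode bits[15:12]=0x4: dec/R
  [11:10] rd=0 = a

a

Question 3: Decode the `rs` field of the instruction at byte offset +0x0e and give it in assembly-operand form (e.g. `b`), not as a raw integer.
@+0e  little-endian(00 fe) = 0xfe00
  opcode bits[15:12]=0xf: sll/RR
  rd: (w>>10)&0x3=0x3 → d
  rs: (w>>8)&0x3=0x2 → c

c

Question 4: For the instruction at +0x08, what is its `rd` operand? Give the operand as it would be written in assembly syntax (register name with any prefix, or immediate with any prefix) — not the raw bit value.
off 0x08: read 00 40 as little → 0x4000
  op=0x4000>>12=0x4 ⇒ dec (R)
  rd@[11:10]=0x0 ⇒ a

a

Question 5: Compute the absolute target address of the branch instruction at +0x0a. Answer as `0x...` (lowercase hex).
off 0x0a: read f4 7f as little → 0x7ff4
  op=0x7ff4>>12=0x7 ⇒ beq (J)
  imm: (w>>0)&0xfff=0xff4 (s12→-12) → #-12
  target = base 0x5c58 + off 0x0a + 2 + imm -12 = 0x5c58

0x5c58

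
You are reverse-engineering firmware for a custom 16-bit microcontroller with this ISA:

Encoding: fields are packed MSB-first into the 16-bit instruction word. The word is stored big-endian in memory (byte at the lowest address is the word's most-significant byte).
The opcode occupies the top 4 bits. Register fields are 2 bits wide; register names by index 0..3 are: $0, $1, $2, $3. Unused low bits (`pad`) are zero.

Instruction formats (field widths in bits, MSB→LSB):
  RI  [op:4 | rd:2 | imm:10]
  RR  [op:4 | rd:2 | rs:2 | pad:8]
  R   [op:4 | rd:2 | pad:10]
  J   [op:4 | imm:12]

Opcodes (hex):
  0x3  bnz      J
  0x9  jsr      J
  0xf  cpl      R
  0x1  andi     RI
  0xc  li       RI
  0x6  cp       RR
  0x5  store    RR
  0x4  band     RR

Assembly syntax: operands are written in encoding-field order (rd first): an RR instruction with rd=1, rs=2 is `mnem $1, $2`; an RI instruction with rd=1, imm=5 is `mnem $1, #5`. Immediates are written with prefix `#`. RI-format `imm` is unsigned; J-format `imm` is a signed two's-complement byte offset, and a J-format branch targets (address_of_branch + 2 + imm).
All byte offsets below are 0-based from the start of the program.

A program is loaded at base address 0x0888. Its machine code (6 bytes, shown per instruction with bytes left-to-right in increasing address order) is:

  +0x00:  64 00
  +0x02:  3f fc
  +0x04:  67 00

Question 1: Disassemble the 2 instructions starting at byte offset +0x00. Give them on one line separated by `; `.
cp $1, $0; bnz #-4

off 0x00: read 64 00 as big → 0x6400
  opcode bits[15:12]=0x6: cp/RR
  rd: (w>>10)&0x3=0x1 → $1
  rs: (w>>8)&0x3=0x0 → $0
off 0x02: read 3f fc as big → 0x3ffc
  opcode bits[15:12]=0x3: bnz/J
  imm: (w>>0)&0xfff=0xffc (s12→-4) → #-4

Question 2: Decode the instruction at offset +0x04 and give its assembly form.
off 0x04: read 67 00 as big → 0x6700
  opcode bits[15:12]=0x6: cp/RR
  rd@[11:10]=0x1 ⇒ $1
  rs@[9:8]=0x3 ⇒ $3

cp $1, $3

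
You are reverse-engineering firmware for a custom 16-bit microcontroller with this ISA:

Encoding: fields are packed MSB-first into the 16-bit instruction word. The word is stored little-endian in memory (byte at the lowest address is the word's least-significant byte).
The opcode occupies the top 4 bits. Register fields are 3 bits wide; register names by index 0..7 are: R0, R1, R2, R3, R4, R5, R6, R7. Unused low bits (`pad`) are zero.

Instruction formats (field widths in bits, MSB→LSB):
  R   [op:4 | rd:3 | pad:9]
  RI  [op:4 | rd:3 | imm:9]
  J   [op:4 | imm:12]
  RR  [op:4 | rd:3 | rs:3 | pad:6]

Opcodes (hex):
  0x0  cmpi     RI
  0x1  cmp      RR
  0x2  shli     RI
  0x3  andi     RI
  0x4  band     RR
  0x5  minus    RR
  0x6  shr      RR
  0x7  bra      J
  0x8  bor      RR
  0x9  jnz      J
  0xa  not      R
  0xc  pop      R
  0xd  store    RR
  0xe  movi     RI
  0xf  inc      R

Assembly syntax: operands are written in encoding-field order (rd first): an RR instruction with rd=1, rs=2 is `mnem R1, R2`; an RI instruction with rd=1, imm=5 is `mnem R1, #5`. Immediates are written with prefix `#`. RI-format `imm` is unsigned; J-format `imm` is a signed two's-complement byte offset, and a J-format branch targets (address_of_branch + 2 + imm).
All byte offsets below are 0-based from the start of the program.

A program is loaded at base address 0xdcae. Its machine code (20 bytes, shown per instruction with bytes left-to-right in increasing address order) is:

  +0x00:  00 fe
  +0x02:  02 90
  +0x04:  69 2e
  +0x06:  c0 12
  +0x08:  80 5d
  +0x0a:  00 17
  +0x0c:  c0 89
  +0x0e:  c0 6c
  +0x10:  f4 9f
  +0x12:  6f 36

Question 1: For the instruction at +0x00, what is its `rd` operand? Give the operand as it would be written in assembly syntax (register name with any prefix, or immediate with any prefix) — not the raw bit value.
[00] 00 fe → 0xfe00
  op=0xfe00>>12=0xf ⇒ inc (R)
  rd: (w>>9)&0x7=0x7 → R7

R7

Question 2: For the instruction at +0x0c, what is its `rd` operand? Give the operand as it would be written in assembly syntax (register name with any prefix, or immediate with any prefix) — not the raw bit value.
R4

off 0x0c: read c0 89 as little → 0x89c0
  opcode bits[15:12]=0x8: bor/RR
  rd: (w>>9)&0x7=0x4 → R4
  rs: (w>>6)&0x7=0x7 → R7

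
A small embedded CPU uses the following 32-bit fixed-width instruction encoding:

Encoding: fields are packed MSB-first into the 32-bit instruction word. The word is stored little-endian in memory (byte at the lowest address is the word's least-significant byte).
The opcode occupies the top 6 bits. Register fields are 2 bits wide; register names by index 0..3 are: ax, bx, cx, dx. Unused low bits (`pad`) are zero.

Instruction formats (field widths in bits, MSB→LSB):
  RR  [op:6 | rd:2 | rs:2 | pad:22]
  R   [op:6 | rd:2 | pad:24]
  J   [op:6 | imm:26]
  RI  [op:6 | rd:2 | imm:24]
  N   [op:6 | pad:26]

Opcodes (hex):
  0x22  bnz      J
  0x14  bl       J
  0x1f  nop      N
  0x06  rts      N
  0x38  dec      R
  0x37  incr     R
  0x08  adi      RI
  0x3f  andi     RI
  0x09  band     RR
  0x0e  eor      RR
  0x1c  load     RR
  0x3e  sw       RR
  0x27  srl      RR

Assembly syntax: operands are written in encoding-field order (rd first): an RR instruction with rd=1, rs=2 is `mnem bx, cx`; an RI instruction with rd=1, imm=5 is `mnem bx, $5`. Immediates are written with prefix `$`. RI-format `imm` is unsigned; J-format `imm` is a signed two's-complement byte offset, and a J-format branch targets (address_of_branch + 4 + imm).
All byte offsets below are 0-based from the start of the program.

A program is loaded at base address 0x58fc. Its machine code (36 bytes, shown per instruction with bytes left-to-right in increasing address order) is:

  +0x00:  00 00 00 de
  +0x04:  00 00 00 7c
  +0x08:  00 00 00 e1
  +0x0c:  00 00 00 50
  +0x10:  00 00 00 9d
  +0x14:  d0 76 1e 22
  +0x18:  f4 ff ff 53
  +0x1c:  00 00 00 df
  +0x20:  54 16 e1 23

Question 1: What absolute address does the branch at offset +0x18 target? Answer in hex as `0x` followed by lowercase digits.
0x590c

[18] f4 ff ff 53 → 0x53fffff4
  opcode bits[31:26]=0x14: bl/J
  imm: (w>>0)&0x3ffffff=0x3fffff4 (s26→-12) → $-12
  target = base 0x58fc + off 0x18 + 4 + imm -12 = 0x590c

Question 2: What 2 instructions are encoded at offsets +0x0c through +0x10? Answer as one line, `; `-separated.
+0x0c: 00 00 00 50 ⇒ word 0x50000000 (little)
  op=0x50000000>>26=0x14 ⇒ bl (J)
  imm@[25:0]=0x0 ⇒ $0
+0x10: 00 00 00 9d ⇒ word 0x9d000000 (little)
  op=0x9d000000>>26=0x27 ⇒ srl (RR)
  rd@[25:24]=0x1 ⇒ bx
  rs@[23:22]=0x0 ⇒ ax

bl $0; srl bx, ax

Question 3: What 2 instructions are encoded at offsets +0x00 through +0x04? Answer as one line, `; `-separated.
incr cx; nop

[00] 00 00 00 de → 0xde000000
  opcode bits[31:26]=0x37: incr/R
  [25:24] rd=2 = cx
[04] 00 00 00 7c → 0x7c000000
  opcode bits[31:26]=0x1f: nop/N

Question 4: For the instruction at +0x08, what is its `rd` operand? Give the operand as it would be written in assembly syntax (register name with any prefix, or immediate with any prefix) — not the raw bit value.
off 0x08: read 00 00 00 e1 as little → 0xe1000000
  top 6b → 0x38 → dec [R]
  rd: (w>>24)&0x3=0x1 → bx

bx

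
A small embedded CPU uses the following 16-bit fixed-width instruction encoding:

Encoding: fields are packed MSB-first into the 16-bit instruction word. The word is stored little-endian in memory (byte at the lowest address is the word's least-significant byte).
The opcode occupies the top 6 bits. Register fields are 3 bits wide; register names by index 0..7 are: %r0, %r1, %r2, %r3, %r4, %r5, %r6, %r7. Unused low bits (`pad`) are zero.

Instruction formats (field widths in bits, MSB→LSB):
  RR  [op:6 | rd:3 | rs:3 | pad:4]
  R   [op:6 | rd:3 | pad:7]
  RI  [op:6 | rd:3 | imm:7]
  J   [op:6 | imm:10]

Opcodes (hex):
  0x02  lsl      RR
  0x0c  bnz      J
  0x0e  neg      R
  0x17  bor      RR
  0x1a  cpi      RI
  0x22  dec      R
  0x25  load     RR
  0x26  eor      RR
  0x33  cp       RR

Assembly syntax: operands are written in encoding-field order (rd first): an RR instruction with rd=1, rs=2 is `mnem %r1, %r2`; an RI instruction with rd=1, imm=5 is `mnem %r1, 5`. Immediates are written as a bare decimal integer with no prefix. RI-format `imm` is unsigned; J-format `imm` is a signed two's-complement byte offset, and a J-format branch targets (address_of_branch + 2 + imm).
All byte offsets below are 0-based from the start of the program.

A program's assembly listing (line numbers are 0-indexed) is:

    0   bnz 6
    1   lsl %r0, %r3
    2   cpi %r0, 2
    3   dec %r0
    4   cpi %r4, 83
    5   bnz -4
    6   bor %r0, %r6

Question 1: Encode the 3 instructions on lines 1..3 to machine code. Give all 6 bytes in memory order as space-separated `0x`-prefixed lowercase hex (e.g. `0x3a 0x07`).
L1: lsl op=0x2:6|rd=0:3|rs=3:3|pad=0:4 ⇒ 0x0830 ⇒ little 30 08
L2: cpi op=0x1a:6|rd=0:3|imm=2:7 ⇒ 0x6802 ⇒ little 02 68
L3: dec op=0x22:6|rd=0:3|pad=0:7 ⇒ 0x8800 ⇒ little 00 88

0x30 0x08 0x02 0x68 0x00 0x88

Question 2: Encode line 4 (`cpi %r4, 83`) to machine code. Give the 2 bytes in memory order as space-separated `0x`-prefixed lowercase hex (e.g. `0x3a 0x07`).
0x53 0x6a

L4: cpi op=0x1a:6|rd=4:3|imm=83:7 ⇒ 0x6a53 ⇒ little 53 6a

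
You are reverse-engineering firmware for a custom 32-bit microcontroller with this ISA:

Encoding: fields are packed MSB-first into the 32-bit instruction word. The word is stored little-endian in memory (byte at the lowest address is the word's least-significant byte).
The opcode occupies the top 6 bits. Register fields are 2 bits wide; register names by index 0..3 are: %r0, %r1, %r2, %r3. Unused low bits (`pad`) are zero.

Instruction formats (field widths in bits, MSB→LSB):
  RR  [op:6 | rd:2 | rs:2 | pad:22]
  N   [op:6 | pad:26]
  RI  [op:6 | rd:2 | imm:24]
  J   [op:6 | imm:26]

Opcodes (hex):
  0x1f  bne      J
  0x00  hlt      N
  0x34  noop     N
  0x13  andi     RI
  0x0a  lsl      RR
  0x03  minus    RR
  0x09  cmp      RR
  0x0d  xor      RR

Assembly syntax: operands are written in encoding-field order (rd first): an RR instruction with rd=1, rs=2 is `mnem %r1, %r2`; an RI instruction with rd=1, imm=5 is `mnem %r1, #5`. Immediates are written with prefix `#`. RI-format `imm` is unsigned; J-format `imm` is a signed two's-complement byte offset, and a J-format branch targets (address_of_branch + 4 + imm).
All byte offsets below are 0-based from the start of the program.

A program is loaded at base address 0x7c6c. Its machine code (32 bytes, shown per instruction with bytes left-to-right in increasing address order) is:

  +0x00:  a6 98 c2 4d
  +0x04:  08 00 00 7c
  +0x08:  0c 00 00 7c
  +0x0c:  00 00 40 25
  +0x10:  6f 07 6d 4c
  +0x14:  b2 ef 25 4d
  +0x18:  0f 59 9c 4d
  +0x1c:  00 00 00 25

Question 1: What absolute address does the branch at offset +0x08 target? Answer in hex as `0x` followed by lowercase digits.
+0x08: 0c 00 00 7c ⇒ word 0x7c00000c (little)
  op=0x7c00000c>>26=0x1f ⇒ bne (J)
  imm: (w>>0)&0x3ffffff=0xc → #12
  target = base 0x7c6c + off 0x08 + 4 + imm 12 = 0x7c84

0x7c84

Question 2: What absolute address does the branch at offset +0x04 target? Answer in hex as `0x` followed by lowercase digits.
0x7c7c

@+04  little-endian(08 00 00 7c) = 0x7c000008
  top 6b → 0x1f → bne [J]
  [25:0] imm=8 = #8
  target = base 0x7c6c + off 0x04 + 4 + imm 8 = 0x7c7c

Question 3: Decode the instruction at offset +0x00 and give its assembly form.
off 0x00: read a6 98 c2 4d as little → 0x4dc298a6
  top 6b → 0x13 → andi [RI]
  [25:24] rd=1 = %r1
  [23:0] imm=12753062 = #12753062

andi %r1, #12753062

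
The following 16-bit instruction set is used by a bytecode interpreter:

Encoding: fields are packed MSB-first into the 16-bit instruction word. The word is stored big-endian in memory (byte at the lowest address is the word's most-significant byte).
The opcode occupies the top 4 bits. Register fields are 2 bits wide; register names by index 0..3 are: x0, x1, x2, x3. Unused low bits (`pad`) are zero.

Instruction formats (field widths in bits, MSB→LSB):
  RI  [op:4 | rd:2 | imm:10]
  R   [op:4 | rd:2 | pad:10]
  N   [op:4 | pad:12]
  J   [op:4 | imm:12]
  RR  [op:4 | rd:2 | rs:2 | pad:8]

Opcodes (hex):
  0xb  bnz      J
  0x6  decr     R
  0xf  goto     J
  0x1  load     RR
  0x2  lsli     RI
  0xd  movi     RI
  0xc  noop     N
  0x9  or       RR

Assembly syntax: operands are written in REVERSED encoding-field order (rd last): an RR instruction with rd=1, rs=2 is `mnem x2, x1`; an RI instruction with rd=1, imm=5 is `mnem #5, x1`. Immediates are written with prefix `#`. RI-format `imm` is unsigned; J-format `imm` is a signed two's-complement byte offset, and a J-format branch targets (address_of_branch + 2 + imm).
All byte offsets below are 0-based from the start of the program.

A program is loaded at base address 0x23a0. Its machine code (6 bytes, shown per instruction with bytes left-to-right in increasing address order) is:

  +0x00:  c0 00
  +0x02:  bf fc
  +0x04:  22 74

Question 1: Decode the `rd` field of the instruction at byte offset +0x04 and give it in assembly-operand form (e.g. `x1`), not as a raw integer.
off 0x04: read 22 74 as big → 0x2274
  op=0x2274>>12=0x2 ⇒ lsli (RI)
  rd: (w>>10)&0x3=0x0 → x0
  imm: (w>>0)&0x3ff=0x274 → #628

x0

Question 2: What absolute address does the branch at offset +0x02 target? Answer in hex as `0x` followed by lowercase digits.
[02] bf fc → 0xbffc
  op=0xbffc>>12=0xb ⇒ bnz (J)
  [11:0] imm=4092 (s12→-4) = #-4
  target = base 0x23a0 + off 0x02 + 2 + imm -4 = 0x23a0

0x23a0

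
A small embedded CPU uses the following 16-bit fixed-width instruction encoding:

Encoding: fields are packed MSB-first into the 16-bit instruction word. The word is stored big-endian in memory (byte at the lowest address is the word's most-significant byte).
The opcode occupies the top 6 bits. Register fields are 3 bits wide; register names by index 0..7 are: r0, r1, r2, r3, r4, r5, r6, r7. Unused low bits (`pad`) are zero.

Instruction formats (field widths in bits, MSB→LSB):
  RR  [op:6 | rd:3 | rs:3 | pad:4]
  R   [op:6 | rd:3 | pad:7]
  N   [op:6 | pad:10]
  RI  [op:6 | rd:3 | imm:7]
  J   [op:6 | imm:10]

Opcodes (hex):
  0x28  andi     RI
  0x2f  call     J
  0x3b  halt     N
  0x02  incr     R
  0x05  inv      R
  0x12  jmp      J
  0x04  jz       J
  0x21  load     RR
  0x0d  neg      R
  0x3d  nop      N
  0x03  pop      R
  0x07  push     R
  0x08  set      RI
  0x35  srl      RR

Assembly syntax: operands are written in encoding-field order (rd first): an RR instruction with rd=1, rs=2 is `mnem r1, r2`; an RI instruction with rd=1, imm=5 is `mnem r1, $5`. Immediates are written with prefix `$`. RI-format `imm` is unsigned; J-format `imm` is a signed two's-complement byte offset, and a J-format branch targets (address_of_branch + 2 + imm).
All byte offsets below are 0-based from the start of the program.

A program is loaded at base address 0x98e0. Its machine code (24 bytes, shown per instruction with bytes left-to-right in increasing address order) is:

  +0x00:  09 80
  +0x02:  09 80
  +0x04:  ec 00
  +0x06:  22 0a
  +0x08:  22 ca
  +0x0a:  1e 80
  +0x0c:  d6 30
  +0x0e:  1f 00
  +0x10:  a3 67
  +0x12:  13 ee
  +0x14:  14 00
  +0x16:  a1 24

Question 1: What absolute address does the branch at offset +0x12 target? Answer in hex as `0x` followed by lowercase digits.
0x98e2

+0x12: 13 ee ⇒ word 0x13ee (big)
  op=0x13ee>>10=0x4 ⇒ jz (J)
  imm@[9:0]=0x3ee (s10→-18) ⇒ $-18
  target = base 0x98e0 + off 0x12 + 2 + imm -18 = 0x98e2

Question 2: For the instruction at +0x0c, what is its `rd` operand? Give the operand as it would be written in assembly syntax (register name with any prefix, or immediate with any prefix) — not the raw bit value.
@+0c  big-endian(d6 30) = 0xd630
  op=0xd630>>10=0x35 ⇒ srl (RR)
  [9:7] rd=4 = r4
  [6:4] rs=3 = r3

r4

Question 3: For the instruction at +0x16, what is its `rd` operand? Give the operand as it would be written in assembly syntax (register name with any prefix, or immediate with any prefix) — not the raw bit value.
r2

@+16  big-endian(a1 24) = 0xa124
  opcode bits[15:10]=0x28: andi/RI
  rd@[9:7]=0x2 ⇒ r2
  imm@[6:0]=0x24 ⇒ $36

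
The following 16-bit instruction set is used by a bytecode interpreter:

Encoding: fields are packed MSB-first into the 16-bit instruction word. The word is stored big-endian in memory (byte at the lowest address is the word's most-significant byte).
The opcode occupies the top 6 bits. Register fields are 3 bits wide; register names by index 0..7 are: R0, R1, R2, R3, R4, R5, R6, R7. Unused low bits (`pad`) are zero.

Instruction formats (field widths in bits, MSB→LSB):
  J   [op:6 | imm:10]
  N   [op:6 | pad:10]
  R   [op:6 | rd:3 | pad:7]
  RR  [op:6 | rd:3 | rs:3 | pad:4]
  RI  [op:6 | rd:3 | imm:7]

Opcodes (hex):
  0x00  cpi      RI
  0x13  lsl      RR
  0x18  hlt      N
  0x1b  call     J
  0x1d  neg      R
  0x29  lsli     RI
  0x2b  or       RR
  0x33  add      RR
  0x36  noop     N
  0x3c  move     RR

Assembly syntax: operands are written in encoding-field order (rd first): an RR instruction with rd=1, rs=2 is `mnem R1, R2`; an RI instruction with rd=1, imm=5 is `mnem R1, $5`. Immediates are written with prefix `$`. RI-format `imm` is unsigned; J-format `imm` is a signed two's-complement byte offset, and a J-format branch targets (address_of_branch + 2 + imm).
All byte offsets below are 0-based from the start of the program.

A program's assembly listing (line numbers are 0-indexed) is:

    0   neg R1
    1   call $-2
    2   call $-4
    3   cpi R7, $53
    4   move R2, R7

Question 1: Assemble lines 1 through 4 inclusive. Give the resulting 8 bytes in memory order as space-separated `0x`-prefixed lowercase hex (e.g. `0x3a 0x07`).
line 1 (call): pack op=0x1b:6|imm=-2:10 = 0x6ffe; big→ 6f fe
line 2 (call): pack op=0x1b:6|imm=-4:10 = 0x6ffc; big→ 6f fc
line 3 (cpi): pack op=0x0:6|rd=7:3|imm=53:7 = 0x03b5; big→ 03 b5
line 4 (move): pack op=0x3c:6|rd=2:3|rs=7:3|pad=0:4 = 0xf170; big→ f1 70

0x6f 0xfe 0x6f 0xfc 0x03 0xb5 0xf1 0x70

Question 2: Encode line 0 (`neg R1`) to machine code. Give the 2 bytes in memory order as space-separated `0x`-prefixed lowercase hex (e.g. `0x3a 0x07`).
L0: neg op=0x1d:6|rd=1:3|pad=0:7 ⇒ 0x7480 ⇒ big 74 80

0x74 0x80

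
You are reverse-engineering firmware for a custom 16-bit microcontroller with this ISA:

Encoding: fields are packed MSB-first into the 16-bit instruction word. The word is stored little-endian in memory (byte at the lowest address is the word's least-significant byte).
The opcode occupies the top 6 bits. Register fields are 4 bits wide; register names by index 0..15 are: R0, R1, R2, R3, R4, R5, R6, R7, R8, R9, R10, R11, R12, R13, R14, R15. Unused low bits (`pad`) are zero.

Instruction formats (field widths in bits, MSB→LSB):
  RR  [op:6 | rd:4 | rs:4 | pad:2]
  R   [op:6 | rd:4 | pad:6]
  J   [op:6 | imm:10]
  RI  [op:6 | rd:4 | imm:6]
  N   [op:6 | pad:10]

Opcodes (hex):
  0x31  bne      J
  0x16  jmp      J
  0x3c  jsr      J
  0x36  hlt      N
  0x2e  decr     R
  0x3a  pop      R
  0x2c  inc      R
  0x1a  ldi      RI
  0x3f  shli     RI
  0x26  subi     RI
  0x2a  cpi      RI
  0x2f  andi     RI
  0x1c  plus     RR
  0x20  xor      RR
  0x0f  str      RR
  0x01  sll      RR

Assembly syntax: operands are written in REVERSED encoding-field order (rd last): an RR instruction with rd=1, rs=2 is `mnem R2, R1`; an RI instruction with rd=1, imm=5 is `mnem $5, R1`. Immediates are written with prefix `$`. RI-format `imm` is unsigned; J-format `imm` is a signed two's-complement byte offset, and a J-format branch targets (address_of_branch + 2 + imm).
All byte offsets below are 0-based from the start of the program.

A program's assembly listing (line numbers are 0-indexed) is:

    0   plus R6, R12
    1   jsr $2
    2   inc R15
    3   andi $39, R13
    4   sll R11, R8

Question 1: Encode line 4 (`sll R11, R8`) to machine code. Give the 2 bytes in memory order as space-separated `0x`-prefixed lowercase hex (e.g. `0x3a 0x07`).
0x2c 0x06

line 4 (sll): pack op=0x1:6|rd=8:4|rs=11:4|pad=0:2 = 0x062c; little→ 2c 06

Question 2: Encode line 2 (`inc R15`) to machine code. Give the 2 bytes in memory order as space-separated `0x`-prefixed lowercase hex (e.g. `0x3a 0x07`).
0xc0 0xb3

line 2 (inc): pack op=0x2c:6|rd=15:4|pad=0:6 = 0xb3c0; little→ c0 b3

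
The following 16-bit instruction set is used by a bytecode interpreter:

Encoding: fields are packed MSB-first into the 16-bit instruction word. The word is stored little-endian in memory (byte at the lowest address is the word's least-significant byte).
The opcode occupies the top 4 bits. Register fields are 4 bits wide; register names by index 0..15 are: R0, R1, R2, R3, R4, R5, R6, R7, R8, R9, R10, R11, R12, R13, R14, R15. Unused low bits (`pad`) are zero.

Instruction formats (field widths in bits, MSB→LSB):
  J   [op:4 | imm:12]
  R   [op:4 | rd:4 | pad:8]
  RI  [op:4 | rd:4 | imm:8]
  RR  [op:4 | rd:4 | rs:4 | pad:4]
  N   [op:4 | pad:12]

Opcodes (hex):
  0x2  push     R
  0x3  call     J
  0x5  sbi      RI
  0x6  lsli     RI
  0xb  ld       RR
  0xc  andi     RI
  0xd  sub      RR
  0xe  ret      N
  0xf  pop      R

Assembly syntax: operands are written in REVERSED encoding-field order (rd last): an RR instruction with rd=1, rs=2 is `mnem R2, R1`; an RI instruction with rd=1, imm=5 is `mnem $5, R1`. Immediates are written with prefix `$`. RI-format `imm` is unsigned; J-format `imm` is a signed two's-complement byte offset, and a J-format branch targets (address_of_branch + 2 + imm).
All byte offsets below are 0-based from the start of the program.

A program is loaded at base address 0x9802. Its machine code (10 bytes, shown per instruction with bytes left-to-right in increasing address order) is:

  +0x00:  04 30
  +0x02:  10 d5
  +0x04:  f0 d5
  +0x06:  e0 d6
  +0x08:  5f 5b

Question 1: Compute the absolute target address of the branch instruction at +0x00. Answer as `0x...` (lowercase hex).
@+00  little-endian(04 30) = 0x3004
  top 4b → 0x3 → call [J]
  [11:0] imm=4 = $4
  target = base 0x9802 + off 0x00 + 2 + imm 4 = 0x9808

0x9808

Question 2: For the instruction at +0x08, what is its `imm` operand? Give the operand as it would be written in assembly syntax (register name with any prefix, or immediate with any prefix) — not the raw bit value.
off 0x08: read 5f 5b as little → 0x5b5f
  opcode bits[15:12]=0x5: sbi/RI
  rd: (w>>8)&0xf=0xb → R11
  imm: (w>>0)&0xff=0x5f → $95

$95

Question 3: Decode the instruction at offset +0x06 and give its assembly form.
@+06  little-endian(e0 d6) = 0xd6e0
  op=0xd6e0>>12=0xd ⇒ sub (RR)
  [11:8] rd=6 = R6
  [7:4] rs=14 = R14

sub R14, R6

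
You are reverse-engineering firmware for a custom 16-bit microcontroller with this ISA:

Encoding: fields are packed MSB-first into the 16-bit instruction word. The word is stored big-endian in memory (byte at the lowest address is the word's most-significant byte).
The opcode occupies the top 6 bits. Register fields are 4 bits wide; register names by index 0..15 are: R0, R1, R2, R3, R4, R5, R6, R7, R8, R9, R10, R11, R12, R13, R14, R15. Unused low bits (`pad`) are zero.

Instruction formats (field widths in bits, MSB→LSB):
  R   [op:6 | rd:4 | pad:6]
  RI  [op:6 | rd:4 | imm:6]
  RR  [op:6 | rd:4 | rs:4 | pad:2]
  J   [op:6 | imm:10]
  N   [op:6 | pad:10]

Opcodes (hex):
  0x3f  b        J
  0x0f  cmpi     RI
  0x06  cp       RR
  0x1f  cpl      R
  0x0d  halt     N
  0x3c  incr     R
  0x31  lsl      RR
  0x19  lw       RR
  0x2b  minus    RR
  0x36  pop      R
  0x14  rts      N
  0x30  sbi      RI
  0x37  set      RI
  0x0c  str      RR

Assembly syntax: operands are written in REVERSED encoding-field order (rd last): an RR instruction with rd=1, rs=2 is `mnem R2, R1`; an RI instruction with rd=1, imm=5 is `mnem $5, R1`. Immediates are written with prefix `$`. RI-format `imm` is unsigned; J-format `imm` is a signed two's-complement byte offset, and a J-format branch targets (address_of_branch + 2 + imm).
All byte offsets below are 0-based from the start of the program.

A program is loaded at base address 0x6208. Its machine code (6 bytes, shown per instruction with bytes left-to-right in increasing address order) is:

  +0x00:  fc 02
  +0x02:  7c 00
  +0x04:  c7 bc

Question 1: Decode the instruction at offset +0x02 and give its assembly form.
@+02  big-endian(7c 00) = 0x7c00
  op=0x7c00>>10=0x1f ⇒ cpl (R)
  rd@[9:6]=0x0 ⇒ R0

cpl R0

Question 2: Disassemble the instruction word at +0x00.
b $2

off 0x00: read fc 02 as big → 0xfc02
  opcode bits[15:10]=0x3f: b/J
  imm@[9:0]=0x2 ⇒ $2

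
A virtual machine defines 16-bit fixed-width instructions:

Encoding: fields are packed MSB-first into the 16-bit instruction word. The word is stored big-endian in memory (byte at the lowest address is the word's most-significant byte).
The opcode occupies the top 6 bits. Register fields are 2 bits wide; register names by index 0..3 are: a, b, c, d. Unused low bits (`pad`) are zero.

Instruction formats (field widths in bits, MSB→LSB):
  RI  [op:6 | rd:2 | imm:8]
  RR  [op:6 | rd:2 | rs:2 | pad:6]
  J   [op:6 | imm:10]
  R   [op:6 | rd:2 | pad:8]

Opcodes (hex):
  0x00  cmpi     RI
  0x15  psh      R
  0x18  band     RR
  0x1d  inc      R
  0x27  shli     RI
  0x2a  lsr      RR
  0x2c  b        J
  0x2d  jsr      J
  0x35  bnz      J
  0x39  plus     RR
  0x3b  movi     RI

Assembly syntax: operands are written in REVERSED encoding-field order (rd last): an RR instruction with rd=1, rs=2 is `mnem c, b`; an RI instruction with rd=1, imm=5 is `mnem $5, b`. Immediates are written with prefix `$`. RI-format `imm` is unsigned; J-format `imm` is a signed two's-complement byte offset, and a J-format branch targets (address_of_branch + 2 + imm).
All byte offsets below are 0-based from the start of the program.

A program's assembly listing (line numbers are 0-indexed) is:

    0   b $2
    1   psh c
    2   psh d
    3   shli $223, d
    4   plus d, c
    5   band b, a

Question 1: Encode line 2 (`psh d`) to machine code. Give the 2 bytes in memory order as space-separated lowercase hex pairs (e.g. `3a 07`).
2. psh fields op=0x15:6|rd=3:2|pad=0:8 → word 5700h → 57 00

57 00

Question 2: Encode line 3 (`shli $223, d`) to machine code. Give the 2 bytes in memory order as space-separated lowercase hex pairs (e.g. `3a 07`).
3. shli fields op=0x27:6|rd=3:2|imm=223:8 → word 9fdfh → 9f df

9f df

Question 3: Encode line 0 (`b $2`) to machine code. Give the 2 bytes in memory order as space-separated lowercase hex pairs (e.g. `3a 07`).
b0 02

0. b fields op=0x2c:6|imm=2:10 → word b002h → b0 02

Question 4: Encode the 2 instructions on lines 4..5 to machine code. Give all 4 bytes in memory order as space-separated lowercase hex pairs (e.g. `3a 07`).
e6 c0 60 40

4. plus fields op=0x39:6|rd=2:2|rs=3:2|pad=0:6 → word e6c0h → e6 c0
5. band fields op=0x18:6|rd=0:2|rs=1:2|pad=0:6 → word 6040h → 60 40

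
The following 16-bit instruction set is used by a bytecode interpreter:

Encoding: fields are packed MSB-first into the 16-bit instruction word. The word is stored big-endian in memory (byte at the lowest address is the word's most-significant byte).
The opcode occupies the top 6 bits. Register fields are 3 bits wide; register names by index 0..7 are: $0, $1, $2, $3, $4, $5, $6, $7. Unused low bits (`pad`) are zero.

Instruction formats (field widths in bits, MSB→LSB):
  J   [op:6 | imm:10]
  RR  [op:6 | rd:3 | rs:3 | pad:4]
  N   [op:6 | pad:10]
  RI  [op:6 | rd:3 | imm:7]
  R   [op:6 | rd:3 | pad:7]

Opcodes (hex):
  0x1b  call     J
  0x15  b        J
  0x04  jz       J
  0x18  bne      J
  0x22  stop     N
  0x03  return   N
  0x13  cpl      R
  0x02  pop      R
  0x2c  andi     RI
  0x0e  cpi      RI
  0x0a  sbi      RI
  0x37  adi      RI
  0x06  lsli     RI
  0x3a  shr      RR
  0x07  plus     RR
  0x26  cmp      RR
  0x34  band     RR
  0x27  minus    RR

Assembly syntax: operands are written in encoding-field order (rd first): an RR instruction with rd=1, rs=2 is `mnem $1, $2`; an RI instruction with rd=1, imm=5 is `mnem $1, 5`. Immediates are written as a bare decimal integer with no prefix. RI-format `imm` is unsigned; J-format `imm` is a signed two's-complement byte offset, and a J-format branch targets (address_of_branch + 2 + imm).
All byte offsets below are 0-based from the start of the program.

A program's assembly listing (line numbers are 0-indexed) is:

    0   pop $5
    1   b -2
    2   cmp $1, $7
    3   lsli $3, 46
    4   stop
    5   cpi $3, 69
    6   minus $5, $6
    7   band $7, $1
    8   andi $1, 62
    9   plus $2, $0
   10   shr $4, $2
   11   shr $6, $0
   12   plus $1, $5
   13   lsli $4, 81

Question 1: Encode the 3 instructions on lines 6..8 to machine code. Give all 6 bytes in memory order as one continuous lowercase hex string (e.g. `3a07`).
line 6 (minus): pack op=0x27:6|rd=5:3|rs=6:3|pad=0:4 = 0x9ee0; big→ 9e e0
line 7 (band): pack op=0x34:6|rd=7:3|rs=1:3|pad=0:4 = 0xd390; big→ d3 90
line 8 (andi): pack op=0x2c:6|rd=1:3|imm=62:7 = 0xb0be; big→ b0 be

9ee0d390b0be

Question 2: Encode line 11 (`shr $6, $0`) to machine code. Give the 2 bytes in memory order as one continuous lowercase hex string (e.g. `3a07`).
eb00

11. shr fields op=0x3a:6|rd=6:3|rs=0:3|pad=0:4 → word eb00h → eb 00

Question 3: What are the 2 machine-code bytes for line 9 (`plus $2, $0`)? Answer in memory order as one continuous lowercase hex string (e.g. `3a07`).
1d00

9. plus fields op=0x7:6|rd=2:3|rs=0:3|pad=0:4 → word 1d00h → 1d 00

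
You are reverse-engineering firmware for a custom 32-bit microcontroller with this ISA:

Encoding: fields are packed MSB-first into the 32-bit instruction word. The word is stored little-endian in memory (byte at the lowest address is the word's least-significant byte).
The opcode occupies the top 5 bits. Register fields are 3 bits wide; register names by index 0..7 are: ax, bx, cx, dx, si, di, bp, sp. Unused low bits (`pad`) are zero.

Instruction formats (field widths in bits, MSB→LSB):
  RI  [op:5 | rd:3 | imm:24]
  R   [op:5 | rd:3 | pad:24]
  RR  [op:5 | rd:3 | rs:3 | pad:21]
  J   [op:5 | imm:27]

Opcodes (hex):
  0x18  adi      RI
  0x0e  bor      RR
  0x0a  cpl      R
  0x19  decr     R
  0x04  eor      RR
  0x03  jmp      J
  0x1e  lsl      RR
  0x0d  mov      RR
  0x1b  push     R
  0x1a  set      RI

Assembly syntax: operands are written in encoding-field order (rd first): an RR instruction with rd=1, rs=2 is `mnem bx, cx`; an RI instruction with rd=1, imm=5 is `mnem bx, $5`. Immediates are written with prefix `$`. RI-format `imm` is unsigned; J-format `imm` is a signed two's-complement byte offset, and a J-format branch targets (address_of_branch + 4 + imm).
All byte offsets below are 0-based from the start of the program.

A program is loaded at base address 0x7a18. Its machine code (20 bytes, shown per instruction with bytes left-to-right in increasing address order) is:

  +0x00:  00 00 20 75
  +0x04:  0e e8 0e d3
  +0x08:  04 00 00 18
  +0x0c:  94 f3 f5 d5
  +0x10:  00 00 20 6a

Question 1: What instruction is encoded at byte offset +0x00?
bor di, bx

[00] 00 00 20 75 → 0x75200000
  op=0x75200000>>27=0xe ⇒ bor (RR)
  rd: (w>>24)&0x7=0x5 → di
  rs: (w>>21)&0x7=0x1 → bx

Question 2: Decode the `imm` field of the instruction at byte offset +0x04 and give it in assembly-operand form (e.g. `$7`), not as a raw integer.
@+04  little-endian(0e e8 0e d3) = 0xd30ee80e
  opcode bits[31:27]=0x1a: set/RI
  rd: (w>>24)&0x7=0x3 → dx
  imm: (w>>0)&0xffffff=0xee80e → $976910

$976910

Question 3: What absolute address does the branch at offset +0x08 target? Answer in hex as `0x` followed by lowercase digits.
+0x08: 04 00 00 18 ⇒ word 0x18000004 (little)
  top 5b → 0x3 → jmp [J]
  [26:0] imm=4 = $4
  target = base 0x7a18 + off 0x08 + 4 + imm 4 = 0x7a28

0x7a28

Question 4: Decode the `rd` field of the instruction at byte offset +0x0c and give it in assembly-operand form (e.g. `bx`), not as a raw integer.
@+0c  little-endian(94 f3 f5 d5) = 0xd5f5f394
  op=0xd5f5f394>>27=0x1a ⇒ set (RI)
  rd: (w>>24)&0x7=0x5 → di
  imm: (w>>0)&0xffffff=0xf5f394 → $16118676

di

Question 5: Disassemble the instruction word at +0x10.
[10] 00 00 20 6a → 0x6a200000
  top 5b → 0xd → mov [RR]
  rd@[26:24]=0x2 ⇒ cx
  rs@[23:21]=0x1 ⇒ bx

mov cx, bx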